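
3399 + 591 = 3990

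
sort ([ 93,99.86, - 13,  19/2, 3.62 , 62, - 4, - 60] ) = [ - 60,-13, - 4,3.62, 19/2, 62, 93,99.86 ]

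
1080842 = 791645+289197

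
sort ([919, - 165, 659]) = [ - 165, 659 , 919] 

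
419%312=107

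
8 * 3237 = 25896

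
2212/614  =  1106/307 = 3.60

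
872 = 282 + 590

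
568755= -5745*(-99 )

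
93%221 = 93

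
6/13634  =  3/6817  =  0.00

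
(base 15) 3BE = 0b1101010110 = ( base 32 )QM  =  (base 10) 854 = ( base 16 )356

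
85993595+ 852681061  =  938674656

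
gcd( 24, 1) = 1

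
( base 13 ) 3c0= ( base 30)m3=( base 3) 220120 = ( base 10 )663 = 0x297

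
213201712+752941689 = 966143401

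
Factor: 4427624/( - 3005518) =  - 2^2*43^1 *61^1*211^1*1502759^ ( -1) = - 2213812/1502759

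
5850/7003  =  5850/7003 = 0.84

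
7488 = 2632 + 4856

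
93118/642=46559/321=145.04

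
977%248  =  233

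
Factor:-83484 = -2^2*3^3*773^1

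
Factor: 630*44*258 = 7151760 = 2^4 * 3^3*5^1 * 7^1*11^1*43^1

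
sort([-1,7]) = [-1,7]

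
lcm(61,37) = 2257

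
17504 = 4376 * 4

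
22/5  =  22/5 = 4.40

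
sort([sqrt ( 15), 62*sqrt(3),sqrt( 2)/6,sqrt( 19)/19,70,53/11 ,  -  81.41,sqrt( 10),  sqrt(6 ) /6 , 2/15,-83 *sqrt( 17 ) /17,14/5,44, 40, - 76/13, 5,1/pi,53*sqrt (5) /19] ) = [ - 81.41, - 83*sqrt(17) /17, - 76/13,2/15,sqrt(19) /19, sqrt (2)/6, 1/pi, sqrt( 6 ) /6,14/5,sqrt(10),sqrt( 15),53/11 , 5,53*sqrt(5) /19, 40, 44, 70,62*sqrt(3)]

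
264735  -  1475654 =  - 1210919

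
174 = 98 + 76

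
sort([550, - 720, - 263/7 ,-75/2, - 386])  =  [ - 720 , - 386, - 263/7, - 75/2,550]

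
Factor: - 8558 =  - 2^1*11^1*389^1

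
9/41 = 9/41 = 0.22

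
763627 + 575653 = 1339280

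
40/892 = 10/223 = 0.04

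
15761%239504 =15761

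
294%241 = 53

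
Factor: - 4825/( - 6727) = 5^2*7^( - 1)*31^( - 2 )*193^1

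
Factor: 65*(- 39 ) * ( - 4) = 2^2*3^1*5^1*13^2 = 10140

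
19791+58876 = 78667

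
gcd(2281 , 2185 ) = 1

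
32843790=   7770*4227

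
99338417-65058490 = 34279927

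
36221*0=0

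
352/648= 44/81 = 0.54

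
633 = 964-331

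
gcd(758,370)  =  2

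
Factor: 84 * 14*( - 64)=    - 2^9*3^1*7^2=- 75264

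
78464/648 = 9808/81 = 121.09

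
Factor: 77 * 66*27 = 2^1*3^4*7^1*11^2=137214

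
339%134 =71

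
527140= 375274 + 151866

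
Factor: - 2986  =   - 2^1*1493^1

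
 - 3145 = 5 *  (-629 ) 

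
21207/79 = 268+35/79 = 268.44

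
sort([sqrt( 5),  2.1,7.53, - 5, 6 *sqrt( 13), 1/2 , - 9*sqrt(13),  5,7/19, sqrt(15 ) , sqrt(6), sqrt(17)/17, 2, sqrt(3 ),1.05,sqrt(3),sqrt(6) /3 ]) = [ - 9*sqrt( 13), - 5, sqrt( 17)/17,7/19, 1/2, sqrt ( 6 ) /3, 1.05,sqrt ( 3), sqrt (3), 2, 2.1 , sqrt (5 ) , sqrt( 6),sqrt(15),5, 7.53,6*sqrt( 13)] 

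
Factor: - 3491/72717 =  - 3^( - 1) * 3491^1*24239^( - 1 ) 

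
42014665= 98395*427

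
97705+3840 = 101545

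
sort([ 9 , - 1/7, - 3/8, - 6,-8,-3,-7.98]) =[ - 8 ,-7.98, - 6, - 3,- 3/8, -1/7,9]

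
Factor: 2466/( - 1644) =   -  2^( -1)*3^1 = - 3/2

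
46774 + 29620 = 76394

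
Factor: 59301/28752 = 2^ (-4 )*3^1*11^1=33/16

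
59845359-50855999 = 8989360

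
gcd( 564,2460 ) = 12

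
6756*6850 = 46278600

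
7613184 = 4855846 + 2757338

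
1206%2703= 1206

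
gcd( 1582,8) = 2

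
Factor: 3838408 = 2^3 * 7^1 * 68543^1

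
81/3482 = 81/3482 = 0.02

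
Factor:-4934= - 2^1 * 2467^1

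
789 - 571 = 218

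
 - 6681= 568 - 7249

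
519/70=7 +29/70 =7.41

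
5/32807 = 5/32807= 0.00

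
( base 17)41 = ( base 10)69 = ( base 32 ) 25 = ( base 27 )2F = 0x45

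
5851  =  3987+1864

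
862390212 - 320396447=541993765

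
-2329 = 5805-8134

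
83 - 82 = 1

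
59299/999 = 59+358/999 = 59.36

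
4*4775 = 19100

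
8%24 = 8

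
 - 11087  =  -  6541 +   -  4546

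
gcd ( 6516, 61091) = 1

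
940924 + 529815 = 1470739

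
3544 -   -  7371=10915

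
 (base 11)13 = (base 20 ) E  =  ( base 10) 14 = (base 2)1110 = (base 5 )24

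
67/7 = 9 + 4/7 = 9.57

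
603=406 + 197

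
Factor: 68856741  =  3^2 * 19^1 * 37^1 * 10883^1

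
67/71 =67/71 = 0.94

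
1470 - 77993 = - 76523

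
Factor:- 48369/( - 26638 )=2^(- 1 )*3^1*19^( - 1 )*23^1 = 69/38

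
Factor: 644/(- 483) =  - 4/3 = - 2^2 * 3^( - 1)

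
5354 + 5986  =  11340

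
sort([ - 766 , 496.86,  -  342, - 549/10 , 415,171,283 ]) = [  -  766, - 342, - 549/10 , 171,283, 415 , 496.86]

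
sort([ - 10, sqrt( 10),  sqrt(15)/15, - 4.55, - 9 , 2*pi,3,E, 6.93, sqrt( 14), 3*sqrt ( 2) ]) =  [-10, - 9 , - 4.55, sqrt(15 )/15,E, 3,sqrt(10 ),sqrt(14 ), 3*sqrt(2) , 2*pi, 6.93]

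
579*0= 0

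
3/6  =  1/2 =0.50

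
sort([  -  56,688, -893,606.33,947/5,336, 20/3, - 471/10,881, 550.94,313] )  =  [-893, - 56, - 471/10,20/3,947/5,313,336,550.94  ,  606.33,688,881] 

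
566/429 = 1  +  137/429= 1.32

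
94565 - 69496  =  25069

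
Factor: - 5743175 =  - 5^2*229727^1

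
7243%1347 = 508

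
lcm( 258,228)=9804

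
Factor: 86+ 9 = 5^1*19^1=95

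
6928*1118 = 7745504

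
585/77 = 585/77 = 7.60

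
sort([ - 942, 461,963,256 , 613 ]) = [ - 942,256, 461, 613,963]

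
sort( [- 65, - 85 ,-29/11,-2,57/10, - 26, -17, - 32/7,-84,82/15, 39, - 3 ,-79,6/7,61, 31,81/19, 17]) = [ - 85,-84,  -  79,- 65,-26, - 17, - 32/7,-3 ,-29/11, - 2,6/7,81/19, 82/15,57/10, 17,  31 , 39,61 ]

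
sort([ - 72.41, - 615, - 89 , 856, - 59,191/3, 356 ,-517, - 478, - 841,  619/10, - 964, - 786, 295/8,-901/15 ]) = [-964,-841, - 786,  -  615,  -  517, - 478,  -  89 , - 72.41, - 901/15, - 59 , 295/8, 619/10, 191/3,356, 856]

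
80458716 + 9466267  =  89924983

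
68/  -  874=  - 34/437  =  - 0.08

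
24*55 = 1320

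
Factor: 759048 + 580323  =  3^2*11^1*83^1*163^1 =1339371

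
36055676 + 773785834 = 809841510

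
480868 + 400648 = 881516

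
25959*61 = 1583499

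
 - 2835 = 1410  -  4245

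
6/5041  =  6/5041 = 0.00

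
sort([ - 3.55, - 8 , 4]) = [-8,  -  3.55,4 ]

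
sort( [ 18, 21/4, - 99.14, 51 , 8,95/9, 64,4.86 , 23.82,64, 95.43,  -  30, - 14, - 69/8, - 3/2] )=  [ - 99.14, - 30, - 14, -69/8, - 3/2,4.86,  21/4,8,  95/9 , 18,23.82,51, 64, 64,95.43 ] 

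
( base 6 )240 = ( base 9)116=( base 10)96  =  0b1100000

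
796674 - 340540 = 456134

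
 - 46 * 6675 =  - 307050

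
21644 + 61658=83302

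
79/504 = 79/504  =  0.16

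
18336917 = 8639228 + 9697689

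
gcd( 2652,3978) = 1326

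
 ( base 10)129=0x81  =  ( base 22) 5j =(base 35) 3O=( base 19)6f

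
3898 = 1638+2260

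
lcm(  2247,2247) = 2247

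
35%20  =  15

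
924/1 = 924  =  924.00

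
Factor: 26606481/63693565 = 3^1*5^( - 1 )*11^1*13^( - 2 ) * 75377^( - 1)*806257^1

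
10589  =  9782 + 807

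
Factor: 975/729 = 325/243 = 3^( - 5 )*5^2 * 13^1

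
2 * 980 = 1960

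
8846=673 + 8173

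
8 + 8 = 16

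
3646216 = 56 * 65111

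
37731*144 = 5433264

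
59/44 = 59/44 = 1.34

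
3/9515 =3/9515 =0.00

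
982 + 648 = 1630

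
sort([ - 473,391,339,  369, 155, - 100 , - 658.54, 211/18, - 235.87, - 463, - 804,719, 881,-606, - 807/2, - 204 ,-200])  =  [  -  804,  -  658.54, - 606,- 473, - 463,-807/2, - 235.87, - 204,-200, - 100,211/18,155,339,369,391, 719,  881] 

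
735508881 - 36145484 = 699363397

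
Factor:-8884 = - 2^2*2221^1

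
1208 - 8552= - 7344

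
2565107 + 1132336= 3697443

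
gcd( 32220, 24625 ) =5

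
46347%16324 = 13699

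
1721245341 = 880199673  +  841045668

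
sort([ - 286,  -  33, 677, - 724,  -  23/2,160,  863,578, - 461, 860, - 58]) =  [ - 724, - 461, - 286,- 58, - 33,-23/2,160,578,  677, 860,  863 ]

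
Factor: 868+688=1556 = 2^2*389^1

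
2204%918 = 368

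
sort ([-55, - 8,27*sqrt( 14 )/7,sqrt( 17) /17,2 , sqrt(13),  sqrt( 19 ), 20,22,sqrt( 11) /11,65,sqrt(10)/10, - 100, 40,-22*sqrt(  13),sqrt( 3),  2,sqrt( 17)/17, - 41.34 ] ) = [ - 100,-22*sqrt( 13),-55, - 41.34, - 8,sqrt( 17)/17,sqrt(17 ) /17, sqrt ( 11 ) /11,sqrt( 10 )/10, sqrt( 3),  2,2,sqrt(13),sqrt (19 ),27*sqrt(14)/7 , 20,22,40,65]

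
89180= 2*44590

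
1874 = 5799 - 3925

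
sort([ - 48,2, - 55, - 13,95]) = [ - 55 , - 48,-13, 2, 95]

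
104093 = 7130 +96963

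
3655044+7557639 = 11212683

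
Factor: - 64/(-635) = 2^6*5^( - 1) * 127^( - 1)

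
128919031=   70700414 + 58218617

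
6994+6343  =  13337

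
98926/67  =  1476 + 34/67= 1476.51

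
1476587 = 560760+915827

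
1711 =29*59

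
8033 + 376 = 8409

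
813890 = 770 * 1057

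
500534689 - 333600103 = 166934586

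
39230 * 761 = 29854030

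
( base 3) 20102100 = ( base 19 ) ci6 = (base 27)6b9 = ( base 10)4680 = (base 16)1248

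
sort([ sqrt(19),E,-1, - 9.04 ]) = [-9.04,-1,  E, sqrt( 19 )]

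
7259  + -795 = 6464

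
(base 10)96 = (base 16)60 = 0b1100000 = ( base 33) 2U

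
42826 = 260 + 42566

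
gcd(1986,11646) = 6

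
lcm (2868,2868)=2868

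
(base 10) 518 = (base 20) 15i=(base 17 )1d8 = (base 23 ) MC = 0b1000000110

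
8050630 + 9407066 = 17457696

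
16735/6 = 2789 + 1/6 = 2789.17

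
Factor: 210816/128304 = 2^3 * 3^ ( - 3) * 11^(-1) * 61^1  =  488/297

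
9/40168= 9/40168 = 0.00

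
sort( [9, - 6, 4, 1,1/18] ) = [ - 6, 1/18, 1, 4,9 ]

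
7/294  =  1/42  =  0.02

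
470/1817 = 470/1817 = 0.26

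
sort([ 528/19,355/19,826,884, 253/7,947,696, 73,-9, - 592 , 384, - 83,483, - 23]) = [ - 592,-83, - 23, - 9,355/19 , 528/19,253/7,73,384, 483, 696, 826,884 , 947]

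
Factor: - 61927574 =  - 2^1* 19^1 * 1629673^1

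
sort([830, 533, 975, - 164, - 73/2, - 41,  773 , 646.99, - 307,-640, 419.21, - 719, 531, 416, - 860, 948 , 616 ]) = [- 860,  -  719,  -  640,-307, - 164, - 41, - 73/2,416,419.21, 531,533, 616, 646.99, 773,830, 948, 975] 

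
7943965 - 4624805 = 3319160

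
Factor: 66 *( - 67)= - 4422 = -2^1 * 3^1*11^1*67^1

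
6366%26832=6366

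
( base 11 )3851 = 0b1001110011001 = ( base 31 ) 56q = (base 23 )9b3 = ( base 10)5017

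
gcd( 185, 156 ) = 1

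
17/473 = 17/473 = 0.04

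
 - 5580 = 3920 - 9500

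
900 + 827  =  1727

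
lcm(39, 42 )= 546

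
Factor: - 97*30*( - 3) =2^1*3^2 * 5^1*97^1= 8730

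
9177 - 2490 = 6687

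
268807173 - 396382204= - 127575031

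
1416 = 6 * 236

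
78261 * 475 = 37173975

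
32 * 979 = 31328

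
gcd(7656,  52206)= 66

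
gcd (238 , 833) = 119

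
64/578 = 32/289 = 0.11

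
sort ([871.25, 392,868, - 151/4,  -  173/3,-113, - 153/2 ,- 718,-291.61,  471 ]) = [ - 718,- 291.61,  -  113, - 153/2,  -  173/3,-151/4,392, 471,868,871.25]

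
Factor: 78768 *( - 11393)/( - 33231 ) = 299134608/11077 = 2^4*3^1*11^( - 1 )*19^ (-1 )*53^( - 1)*547^1*11393^1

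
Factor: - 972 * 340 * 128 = - 42301440 = -2^11*3^5 * 5^1*17^1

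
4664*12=55968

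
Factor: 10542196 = 2^2*7^1*29^1 * 12983^1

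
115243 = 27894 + 87349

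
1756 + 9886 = 11642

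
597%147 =9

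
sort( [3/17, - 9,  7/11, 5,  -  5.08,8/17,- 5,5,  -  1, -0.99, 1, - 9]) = [  -  9, - 9, - 5.08, - 5, - 1,- 0.99 , 3/17,8/17,  7/11,1,5 , 5 ] 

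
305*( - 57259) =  - 17463995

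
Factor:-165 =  - 3^1*5^1*11^1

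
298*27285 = 8130930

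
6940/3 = 2313 + 1/3 = 2313.33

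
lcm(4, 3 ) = 12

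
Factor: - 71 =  - 71^1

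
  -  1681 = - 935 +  -746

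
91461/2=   45730 + 1/2 = 45730.50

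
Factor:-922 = - 2^1*461^1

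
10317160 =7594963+2722197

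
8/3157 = 8/3157 = 0.00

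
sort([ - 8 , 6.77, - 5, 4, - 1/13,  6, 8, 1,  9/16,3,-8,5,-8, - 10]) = [  -  10, - 8  , - 8, - 8 , - 5,-1/13,9/16,  1, 3 , 4,5, 6,6.77,8 ]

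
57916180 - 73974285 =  - 16058105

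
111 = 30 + 81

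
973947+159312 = 1133259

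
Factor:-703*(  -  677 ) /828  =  475931/828 = 2^( - 2)*3^( - 2)*19^1*  23^(  -  1)*37^1*677^1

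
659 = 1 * 659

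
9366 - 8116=1250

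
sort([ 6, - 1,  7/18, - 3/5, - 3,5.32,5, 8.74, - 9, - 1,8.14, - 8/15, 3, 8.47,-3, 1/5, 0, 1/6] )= [ - 9, - 3, - 3, - 1 , - 1,-3/5 , - 8/15,0, 1/6,  1/5, 7/18, 3, 5,5.32,6, 8.14, 8.47, 8.74]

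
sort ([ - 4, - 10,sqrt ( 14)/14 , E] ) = [ - 10, - 4,sqrt(14)/14,E ]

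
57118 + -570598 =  - 513480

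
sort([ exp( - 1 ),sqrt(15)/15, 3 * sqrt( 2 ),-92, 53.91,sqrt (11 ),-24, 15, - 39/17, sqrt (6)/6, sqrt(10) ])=[ - 92, - 24 ,  -  39/17, sqrt ( 15)/15, exp( - 1 ),sqrt ( 6)/6, sqrt( 10), sqrt(11), 3*sqrt(2 ), 15, 53.91] 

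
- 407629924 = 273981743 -681611667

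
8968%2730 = 778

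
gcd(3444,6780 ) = 12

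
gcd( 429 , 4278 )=3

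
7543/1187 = 7543/1187 = 6.35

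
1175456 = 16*73466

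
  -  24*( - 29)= 696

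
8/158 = 4/79 = 0.05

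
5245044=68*77133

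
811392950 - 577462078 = 233930872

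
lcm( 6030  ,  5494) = 247230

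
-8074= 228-8302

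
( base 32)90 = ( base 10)288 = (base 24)C0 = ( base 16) 120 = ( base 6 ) 1200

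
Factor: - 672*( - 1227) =2^5 *3^2*7^1 * 409^1 = 824544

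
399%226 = 173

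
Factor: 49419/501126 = 57/578 = 2^( - 1)*3^1*  17^( - 2)*19^1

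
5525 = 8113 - 2588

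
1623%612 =399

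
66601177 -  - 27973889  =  94575066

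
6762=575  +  6187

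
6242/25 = 249+17/25 = 249.68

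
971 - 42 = 929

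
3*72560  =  217680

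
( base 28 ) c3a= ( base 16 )251e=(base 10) 9502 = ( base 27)D0P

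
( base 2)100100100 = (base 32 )94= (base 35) 8C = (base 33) 8s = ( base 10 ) 292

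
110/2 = 55 = 55.00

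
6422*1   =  6422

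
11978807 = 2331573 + 9647234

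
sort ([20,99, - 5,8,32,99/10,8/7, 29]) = [ - 5, 8/7, 8, 99/10,20,29,32,99] 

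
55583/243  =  55583/243=228.74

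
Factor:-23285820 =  - 2^2*3^1*5^1*97^1*4001^1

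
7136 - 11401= - 4265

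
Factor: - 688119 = -3^1*229373^1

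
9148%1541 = 1443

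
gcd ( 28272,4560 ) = 912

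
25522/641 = 39 + 523/641 = 39.82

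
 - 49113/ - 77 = 637 + 64/77 = 637.83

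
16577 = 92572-75995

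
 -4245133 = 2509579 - 6754712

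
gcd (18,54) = 18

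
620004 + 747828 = 1367832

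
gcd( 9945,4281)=3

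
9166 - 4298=4868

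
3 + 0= 3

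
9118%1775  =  243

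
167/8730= 167/8730 = 0.02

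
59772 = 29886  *2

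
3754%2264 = 1490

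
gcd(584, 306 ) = 2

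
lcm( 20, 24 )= 120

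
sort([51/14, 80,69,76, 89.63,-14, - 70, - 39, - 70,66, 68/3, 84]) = [-70, -70,  -  39,-14, 51/14, 68/3, 66, 69,76, 80, 84, 89.63]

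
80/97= 80/97= 0.82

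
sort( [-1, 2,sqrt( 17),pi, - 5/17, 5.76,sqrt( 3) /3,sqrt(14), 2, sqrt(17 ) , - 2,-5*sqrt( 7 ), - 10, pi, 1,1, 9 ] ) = [ - 5*sqrt( 7),-10, - 2,  -  1, - 5/17, sqrt( 3 )/3 , 1,1, 2,2,  pi,pi,sqrt( 14), sqrt(17 ), sqrt(17), 5.76,9]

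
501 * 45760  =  22925760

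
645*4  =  2580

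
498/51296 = 249/25648 = 0.01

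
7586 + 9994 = 17580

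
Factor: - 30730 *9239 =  -2^1 *5^1*7^1 * 439^1*9239^1 = - 283914470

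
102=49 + 53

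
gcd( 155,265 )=5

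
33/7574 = 33/7574 =0.00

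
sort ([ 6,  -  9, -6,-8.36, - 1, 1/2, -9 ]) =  [ - 9,  -  9, - 8.36, - 6,-1 , 1/2,6]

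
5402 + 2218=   7620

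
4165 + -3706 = 459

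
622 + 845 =1467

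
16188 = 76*213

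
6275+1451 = 7726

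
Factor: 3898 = 2^1 * 1949^1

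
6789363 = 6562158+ 227205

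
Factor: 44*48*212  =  2^8 * 3^1  *11^1* 53^1=447744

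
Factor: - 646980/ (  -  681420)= 263/277 = 263^1 * 277^ ( - 1)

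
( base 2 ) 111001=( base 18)33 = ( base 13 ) 45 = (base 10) 57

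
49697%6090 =977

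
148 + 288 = 436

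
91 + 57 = 148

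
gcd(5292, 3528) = 1764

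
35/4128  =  35/4128 = 0.01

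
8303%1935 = 563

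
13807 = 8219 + 5588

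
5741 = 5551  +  190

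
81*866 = 70146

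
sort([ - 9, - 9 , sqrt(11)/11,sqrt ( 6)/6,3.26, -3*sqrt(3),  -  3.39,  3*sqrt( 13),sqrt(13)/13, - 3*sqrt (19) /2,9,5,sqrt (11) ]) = [ - 9, - 9,- 3 * sqrt(19 ) /2,-3* sqrt (3), - 3.39, sqrt(13 ) /13,sqrt ( 11) /11,sqrt(6)/6 , 3.26,sqrt(11),5,9,3*sqrt (13) ]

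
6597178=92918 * 71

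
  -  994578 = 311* ( - 3198) 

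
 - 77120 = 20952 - 98072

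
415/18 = 23 + 1/18 = 23.06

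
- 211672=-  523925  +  312253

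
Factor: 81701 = 81701^1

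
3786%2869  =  917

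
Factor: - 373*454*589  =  - 2^1*19^1*31^1* 227^1*373^1 = - 99742438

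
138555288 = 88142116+50413172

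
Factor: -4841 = - 47^1*103^1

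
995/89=11  +  16/89 = 11.18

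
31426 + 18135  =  49561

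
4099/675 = 6+49/675 = 6.07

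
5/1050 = 1/210 = 0.00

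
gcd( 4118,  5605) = 1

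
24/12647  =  24/12647  =  0.00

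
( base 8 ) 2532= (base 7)3665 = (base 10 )1370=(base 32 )1aq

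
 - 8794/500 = - 18+103/250  =  -17.59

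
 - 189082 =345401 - 534483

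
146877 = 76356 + 70521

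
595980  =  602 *990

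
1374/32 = 687/16 = 42.94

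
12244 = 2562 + 9682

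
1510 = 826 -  - 684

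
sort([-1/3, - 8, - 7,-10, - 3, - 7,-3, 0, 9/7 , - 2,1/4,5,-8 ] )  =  [ - 10, - 8, - 8,  -  7,-7, - 3, - 3, - 2, - 1/3,0,1/4,9/7, 5 ]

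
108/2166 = 18/361 = 0.05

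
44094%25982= 18112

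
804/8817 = 268/2939 = 0.09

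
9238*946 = 8739148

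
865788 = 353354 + 512434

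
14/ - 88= -7/44 = - 0.16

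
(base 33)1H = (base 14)38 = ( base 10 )50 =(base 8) 62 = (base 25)20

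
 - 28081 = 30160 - 58241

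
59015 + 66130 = 125145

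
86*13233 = 1138038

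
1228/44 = 307/11=27.91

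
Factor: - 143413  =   - 143413^1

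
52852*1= 52852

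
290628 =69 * 4212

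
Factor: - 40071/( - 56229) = 13357/18743= 19^2*37^1*18743^(-1)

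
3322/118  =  28+9/59 = 28.15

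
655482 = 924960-269478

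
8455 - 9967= - 1512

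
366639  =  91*4029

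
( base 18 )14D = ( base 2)110011001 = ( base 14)213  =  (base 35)BO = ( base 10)409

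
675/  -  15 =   -  45 + 0/1 = -45.00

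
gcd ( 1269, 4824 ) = 9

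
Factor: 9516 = 2^2*3^1*13^1*61^1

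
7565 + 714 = 8279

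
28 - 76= -48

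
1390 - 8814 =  - 7424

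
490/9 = 490/9   =  54.44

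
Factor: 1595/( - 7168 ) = -2^( - 10 ) * 5^1*7^(-1)*11^1 * 29^1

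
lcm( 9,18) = 18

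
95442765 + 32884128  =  128326893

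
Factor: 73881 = 3^2* 8209^1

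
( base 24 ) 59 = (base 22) 5J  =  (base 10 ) 129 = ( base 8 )201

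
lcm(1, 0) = 0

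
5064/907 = 5064/907 = 5.58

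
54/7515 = 6/835 = 0.01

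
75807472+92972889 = 168780361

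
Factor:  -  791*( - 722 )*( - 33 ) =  - 18846366 = - 2^1*3^1*7^1*11^1 * 19^2 * 113^1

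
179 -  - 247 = 426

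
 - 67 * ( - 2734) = 183178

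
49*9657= 473193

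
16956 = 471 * 36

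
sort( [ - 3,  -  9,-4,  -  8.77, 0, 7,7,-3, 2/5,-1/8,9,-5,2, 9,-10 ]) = [-10, - 9, - 8.77, -5,-4, - 3 , - 3,-1/8,  0,2/5, 2,  7,7,  9, 9]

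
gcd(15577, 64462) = 1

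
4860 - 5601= - 741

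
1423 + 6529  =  7952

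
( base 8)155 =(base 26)45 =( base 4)1231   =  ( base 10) 109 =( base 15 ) 74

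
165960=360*461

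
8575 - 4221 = 4354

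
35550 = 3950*9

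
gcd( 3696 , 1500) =12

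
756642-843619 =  - 86977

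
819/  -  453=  - 2  +  29/151 =-  1.81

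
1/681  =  1/681 = 0.00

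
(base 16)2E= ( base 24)1M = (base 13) 37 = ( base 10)46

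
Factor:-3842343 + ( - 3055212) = - 6897555 =- 3^5 *5^1*7^1*811^1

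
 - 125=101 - 226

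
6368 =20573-14205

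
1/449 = 1/449 =0.00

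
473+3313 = 3786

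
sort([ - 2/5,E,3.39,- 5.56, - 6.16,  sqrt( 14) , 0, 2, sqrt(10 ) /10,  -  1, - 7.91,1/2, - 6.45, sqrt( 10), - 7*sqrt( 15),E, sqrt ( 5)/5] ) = [-7*sqrt( 15), - 7.91, - 6.45, - 6.16, - 5.56 , - 1, - 2/5, 0,sqrt( 10 )/10,sqrt( 5)/5,1/2, 2,E, E,sqrt(10 ),3.39,sqrt(14)]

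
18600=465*40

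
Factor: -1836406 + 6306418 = 2^2 * 3^3*41389^1= 4470012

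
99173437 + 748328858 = 847502295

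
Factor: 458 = 2^1*229^1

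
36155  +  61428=97583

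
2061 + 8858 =10919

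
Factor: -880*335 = -294800 = -2^4* 5^2*11^1*67^1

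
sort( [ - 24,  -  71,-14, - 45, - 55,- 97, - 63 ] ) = [ - 97, - 71, - 63,-55,- 45, - 24, - 14]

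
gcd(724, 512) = 4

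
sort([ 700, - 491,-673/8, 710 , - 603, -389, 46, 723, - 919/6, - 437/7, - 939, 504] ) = [  -  939, - 603, -491,- 389,-919/6, - 673/8, - 437/7,46, 504, 700, 710, 723] 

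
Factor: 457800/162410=2^2*3^1*5^1*7^1*149^( - 1) = 420/149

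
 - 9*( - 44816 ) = 403344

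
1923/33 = 58 +3/11 = 58.27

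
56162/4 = 28081/2 = 14040.50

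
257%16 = 1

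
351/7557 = 117/2519 =0.05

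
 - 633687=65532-699219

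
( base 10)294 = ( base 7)600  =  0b100100110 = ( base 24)C6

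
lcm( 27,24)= 216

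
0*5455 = 0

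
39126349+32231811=71358160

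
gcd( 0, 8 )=8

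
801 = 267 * 3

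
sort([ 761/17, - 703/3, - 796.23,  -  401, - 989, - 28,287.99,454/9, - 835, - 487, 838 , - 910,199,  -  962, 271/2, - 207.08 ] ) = [ - 989, - 962, - 910, - 835  , - 796.23, - 487,- 401, - 703/3, -207.08, - 28,761/17, 454/9, 271/2, 199, 287.99, 838]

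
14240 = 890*16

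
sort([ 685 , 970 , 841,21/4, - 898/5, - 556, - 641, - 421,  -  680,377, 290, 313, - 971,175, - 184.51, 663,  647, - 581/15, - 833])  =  [ - 971, - 833, - 680, - 641,  -  556, - 421, - 184.51, - 898/5, - 581/15 , 21/4,175, 290,313,377, 647,663, 685,841, 970 ]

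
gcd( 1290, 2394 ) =6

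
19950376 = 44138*452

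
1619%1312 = 307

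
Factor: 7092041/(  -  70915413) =  -  3^( - 1 )*11^1*67^ ( - 1)*352813^( - 1 )*644731^1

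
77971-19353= 58618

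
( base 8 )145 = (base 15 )6b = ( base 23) 49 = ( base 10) 101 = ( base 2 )1100101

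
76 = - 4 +80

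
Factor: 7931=7^1 * 11^1* 103^1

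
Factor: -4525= - 5^2*181^1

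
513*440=225720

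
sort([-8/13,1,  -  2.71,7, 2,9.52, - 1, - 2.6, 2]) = [ - 2.71, - 2.6, - 1,-8/13,1,2,2, 7,9.52 ] 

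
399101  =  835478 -436377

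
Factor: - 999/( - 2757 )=3^2*37^1* 919^(  -  1 ) =333/919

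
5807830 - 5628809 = 179021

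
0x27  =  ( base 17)25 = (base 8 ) 47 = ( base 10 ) 39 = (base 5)124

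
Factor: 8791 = 59^1*149^1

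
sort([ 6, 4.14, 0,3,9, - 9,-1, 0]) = [ - 9, - 1, 0, 0,3, 4.14, 6,9]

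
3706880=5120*724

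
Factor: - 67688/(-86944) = 8461/10868 = 2^( - 2)*11^(-1)*13^(-1)*19^(-1)*8461^1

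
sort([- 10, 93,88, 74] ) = [ - 10,74, 88, 93]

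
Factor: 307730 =2^1*5^1*30773^1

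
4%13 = 4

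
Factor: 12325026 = 2^1*3^1*7^1*293453^1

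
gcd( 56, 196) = 28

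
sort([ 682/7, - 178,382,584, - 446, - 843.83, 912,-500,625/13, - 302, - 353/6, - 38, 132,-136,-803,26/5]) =[-843.83, - 803 , - 500,  -  446, - 302, - 178, - 136 ,  -  353/6, - 38,26/5,625/13, 682/7,132, 382,584, 912 ]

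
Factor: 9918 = 2^1*3^2 * 19^1*29^1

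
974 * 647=630178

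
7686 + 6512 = 14198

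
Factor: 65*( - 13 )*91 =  - 5^1*7^1*13^3 = - 76895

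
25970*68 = 1765960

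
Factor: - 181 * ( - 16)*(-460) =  - 2^6*5^1*23^1*181^1 = - 1332160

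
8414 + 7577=15991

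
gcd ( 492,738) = 246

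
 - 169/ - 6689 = 169/6689  =  0.03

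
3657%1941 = 1716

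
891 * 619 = 551529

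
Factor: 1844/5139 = 2^2*3^( - 2 )* 461^1 *571^ ( - 1)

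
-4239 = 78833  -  83072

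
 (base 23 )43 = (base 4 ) 1133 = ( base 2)1011111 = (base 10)95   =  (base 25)3K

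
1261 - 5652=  - 4391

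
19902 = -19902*( -1 )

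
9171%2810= 741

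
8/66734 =4/33367 = 0.00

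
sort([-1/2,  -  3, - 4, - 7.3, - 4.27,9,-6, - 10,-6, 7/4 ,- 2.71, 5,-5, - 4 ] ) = [-10, - 7.3,  -  6,  -  6, - 5,-4.27 , - 4, - 4, - 3, - 2.71 ,-1/2, 7/4, 5, 9] 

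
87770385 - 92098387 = -4328002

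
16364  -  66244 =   -  49880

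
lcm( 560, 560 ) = 560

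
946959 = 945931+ 1028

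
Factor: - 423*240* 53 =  - 5380560 = -2^4*3^3*5^1*47^1* 53^1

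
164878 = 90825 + 74053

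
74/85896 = 37/42948 = 0.00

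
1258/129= 9 + 97/129 = 9.75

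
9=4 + 5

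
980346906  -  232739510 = 747607396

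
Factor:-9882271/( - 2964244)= 2^( - 2)*7^2*41^1*4919^1*741061^ ( - 1)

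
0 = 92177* 0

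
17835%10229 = 7606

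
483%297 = 186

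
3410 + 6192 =9602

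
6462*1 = 6462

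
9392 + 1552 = 10944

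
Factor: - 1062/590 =-3^2*5^(-1)=- 9/5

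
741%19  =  0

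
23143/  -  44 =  - 526  +  1/44 = -525.98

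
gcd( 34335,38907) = 9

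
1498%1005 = 493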